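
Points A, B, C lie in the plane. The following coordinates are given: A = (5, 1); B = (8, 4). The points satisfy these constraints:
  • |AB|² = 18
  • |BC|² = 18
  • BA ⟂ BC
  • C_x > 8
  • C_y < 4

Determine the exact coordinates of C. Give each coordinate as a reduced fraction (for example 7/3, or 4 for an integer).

C = (11, 1)

1. C_x = 11  [[BA ⟂ BC ⇒ -3x-3y+36=0] ∩ [|C−(8, 4)|²=18]]
2. C_y = 1  [[BA ⟂ BC ⇒ -3x-3y+36=0] ∩ [|C−(8, 4)|²=18]]
   so C = (11, 1)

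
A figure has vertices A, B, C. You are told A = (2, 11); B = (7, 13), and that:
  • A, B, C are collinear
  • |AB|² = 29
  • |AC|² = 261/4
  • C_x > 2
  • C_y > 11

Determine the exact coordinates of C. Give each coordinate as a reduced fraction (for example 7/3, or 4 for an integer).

C = (19/2, 14)

1. C_x = 19/2  [[A, B, C are collinear ⇒ -2x+5y-51=0] ∩ [|C−(2, 11)|²=261/4]]
2. C_y = 14  [[A, B, C are collinear ⇒ -2x+5y-51=0] ∩ [|C−(2, 11)|²=261/4]]
   so C = (19/2, 14)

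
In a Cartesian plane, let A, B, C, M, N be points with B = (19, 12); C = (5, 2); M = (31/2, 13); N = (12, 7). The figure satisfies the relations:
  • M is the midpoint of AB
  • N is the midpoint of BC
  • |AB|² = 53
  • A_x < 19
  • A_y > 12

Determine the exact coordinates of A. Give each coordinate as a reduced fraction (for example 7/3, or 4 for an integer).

A = (12, 14)

1. A_x = 12  [A = 2·M−B = 2·(31/2, 13)−(19, 12)]
2. A_y = 14  [A = 2·M−B = 2·(31/2, 13)−(19, 12)]
   so A = (12, 14)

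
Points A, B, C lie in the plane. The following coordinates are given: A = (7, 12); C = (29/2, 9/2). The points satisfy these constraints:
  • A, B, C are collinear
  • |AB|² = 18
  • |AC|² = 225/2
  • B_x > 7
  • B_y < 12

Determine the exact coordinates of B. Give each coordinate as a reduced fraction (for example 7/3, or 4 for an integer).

1. B_x = 10  [[A, B, C are collinear ⇒ -15/2x-15/2y+285/2=0] ∩ [|B−(7, 12)|²=18]]
2. B_y = 9  [[A, B, C are collinear ⇒ -15/2x-15/2y+285/2=0] ∩ [|B−(7, 12)|²=18]]
   so B = (10, 9)

B = (10, 9)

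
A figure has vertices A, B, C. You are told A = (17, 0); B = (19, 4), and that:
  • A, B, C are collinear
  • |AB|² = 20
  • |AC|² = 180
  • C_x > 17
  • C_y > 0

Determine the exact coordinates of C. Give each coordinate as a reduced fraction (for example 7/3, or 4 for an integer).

1. C_x = 23  [[A, B, C are collinear ⇒ -4x+2y+68=0] ∩ [|C−(17, 0)|²=180]]
2. C_y = 12  [[A, B, C are collinear ⇒ -4x+2y+68=0] ∩ [|C−(17, 0)|²=180]]
   so C = (23, 12)

C = (23, 12)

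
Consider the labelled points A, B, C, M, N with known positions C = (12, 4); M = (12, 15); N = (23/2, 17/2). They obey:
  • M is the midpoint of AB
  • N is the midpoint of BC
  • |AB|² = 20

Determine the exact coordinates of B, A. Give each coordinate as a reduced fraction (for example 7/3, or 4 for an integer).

1. B_x = 11  [B = 2·N−C = 2·(23/2, 17/2)−(12, 4)]
2. B_y = 13  [B = 2·N−C = 2·(23/2, 17/2)−(12, 4)]
   so B = (11, 13)
3. A_x = 13  [A = 2·M−B = 2·(12, 15)−(11, 13)]
4. A_y = 17  [A = 2·M−B = 2·(12, 15)−(11, 13)]
   so A = (13, 17)

B = (11, 13)
A = (13, 17)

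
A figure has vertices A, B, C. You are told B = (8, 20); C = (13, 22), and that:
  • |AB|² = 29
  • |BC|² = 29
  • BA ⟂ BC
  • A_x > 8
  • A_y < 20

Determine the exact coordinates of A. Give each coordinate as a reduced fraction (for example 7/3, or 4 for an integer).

A = (10, 15)

1. A_x = 10  [[BA ⟂ BC ⇒ 5x+2y-80=0] ∩ [|A−(8, 20)|²=29]]
2. A_y = 15  [[BA ⟂ BC ⇒ 5x+2y-80=0] ∩ [|A−(8, 20)|²=29]]
   so A = (10, 15)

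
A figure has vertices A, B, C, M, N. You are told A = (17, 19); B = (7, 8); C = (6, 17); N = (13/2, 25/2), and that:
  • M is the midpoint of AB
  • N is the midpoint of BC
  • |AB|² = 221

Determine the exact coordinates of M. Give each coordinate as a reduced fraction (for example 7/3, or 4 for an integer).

1. M_x = 12  [2·M = A+B = (17, 19)+(7, 8)]
2. M_y = 27/2  [2·M = A+B = (17, 19)+(7, 8)]
   so M = (12, 27/2)

M = (12, 27/2)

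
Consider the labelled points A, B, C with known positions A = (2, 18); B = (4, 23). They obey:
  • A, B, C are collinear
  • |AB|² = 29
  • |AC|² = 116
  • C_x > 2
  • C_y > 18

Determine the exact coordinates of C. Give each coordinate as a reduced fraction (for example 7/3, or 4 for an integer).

1. C_x = 6  [[A, B, C are collinear ⇒ -5x+2y-26=0] ∩ [|C−(2, 18)|²=116]]
2. C_y = 28  [[A, B, C are collinear ⇒ -5x+2y-26=0] ∩ [|C−(2, 18)|²=116]]
   so C = (6, 28)

C = (6, 28)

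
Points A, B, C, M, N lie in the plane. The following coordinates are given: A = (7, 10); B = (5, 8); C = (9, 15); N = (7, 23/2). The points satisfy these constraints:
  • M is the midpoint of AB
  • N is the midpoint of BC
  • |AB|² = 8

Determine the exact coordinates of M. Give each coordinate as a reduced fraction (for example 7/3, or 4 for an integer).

1. M_x = 6  [2·M = A+B = (7, 10)+(5, 8)]
2. M_y = 9  [2·M = A+B = (7, 10)+(5, 8)]
   so M = (6, 9)

M = (6, 9)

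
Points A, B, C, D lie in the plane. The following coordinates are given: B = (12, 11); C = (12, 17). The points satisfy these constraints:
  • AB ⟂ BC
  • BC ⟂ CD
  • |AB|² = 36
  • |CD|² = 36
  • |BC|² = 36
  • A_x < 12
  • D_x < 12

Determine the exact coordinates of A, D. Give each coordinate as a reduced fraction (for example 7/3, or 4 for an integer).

1. A_x = 6  [[AB ⟂ BC ⇒ -6y+66=0] ∩ [|A−(12, 11)|²=36]]
2. A_y = 11  [[AB ⟂ BC ⇒ -6y+66=0] ∩ [|A−(12, 11)|²=36]]
   so A = (6, 11)
3. D_x = 6  [[BC ⟂ CD ⇒ 6y-102=0] ∩ [|D−(12, 17)|²=36]]
4. D_y = 17  [[BC ⟂ CD ⇒ 6y-102=0] ∩ [|D−(12, 17)|²=36]]
   so D = (6, 17)

A = (6, 11)
D = (6, 17)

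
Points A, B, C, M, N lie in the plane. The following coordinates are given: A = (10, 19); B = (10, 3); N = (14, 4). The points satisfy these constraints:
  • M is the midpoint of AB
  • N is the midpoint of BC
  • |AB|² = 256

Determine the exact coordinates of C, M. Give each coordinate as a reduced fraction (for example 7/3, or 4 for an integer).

1. M_x = 10  [2·M = A+B = (10, 19)+(10, 3)]
2. M_y = 11  [2·M = A+B = (10, 19)+(10, 3)]
   so M = (10, 11)
3. C_x = 18  [C = 2·N−B = 2·(14, 4)−(10, 3)]
4. C_y = 5  [C = 2·N−B = 2·(14, 4)−(10, 3)]
   so C = (18, 5)

C = (18, 5)
M = (10, 11)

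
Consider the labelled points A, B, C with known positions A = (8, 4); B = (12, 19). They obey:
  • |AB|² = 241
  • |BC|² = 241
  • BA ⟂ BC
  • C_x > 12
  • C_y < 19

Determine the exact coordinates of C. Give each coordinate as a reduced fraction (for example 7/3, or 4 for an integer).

1. C_x = 27  [[BA ⟂ BC ⇒ -4x-15y+333=0] ∩ [|C−(12, 19)|²=241]]
2. C_y = 15  [[BA ⟂ BC ⇒ -4x-15y+333=0] ∩ [|C−(12, 19)|²=241]]
   so C = (27, 15)

C = (27, 15)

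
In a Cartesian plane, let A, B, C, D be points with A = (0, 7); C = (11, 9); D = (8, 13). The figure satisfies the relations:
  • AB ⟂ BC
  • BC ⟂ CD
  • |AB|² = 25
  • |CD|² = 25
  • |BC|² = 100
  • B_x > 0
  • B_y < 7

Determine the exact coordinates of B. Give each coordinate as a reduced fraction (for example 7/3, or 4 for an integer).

1. B_x = 3  [[BC ⟂ CD ⇒ 3x-4y+3=0] ∩ [|B−(0, 7)|²=25]]
2. B_y = 3  [[BC ⟂ CD ⇒ 3x-4y+3=0] ∩ [|B−(0, 7)|²=25]]
   so B = (3, 3)

B = (3, 3)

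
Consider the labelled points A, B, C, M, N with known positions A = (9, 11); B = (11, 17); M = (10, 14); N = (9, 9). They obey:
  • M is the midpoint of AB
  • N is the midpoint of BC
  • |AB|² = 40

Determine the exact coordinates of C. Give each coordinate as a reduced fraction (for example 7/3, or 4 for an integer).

C = (7, 1)

1. C_x = 7  [C = 2·N−B = 2·(9, 9)−(11, 17)]
2. C_y = 1  [C = 2·N−B = 2·(9, 9)−(11, 17)]
   so C = (7, 1)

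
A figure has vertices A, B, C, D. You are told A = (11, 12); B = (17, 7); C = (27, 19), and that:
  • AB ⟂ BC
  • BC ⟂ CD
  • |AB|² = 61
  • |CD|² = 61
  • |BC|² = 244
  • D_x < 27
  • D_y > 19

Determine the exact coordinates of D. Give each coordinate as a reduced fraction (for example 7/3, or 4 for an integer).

1. D_x = 21  [[BC ⟂ CD ⇒ 10x+12y-498=0] ∩ [|D−(27, 19)|²=61]]
2. D_y = 24  [[BC ⟂ CD ⇒ 10x+12y-498=0] ∩ [|D−(27, 19)|²=61]]
   so D = (21, 24)

D = (21, 24)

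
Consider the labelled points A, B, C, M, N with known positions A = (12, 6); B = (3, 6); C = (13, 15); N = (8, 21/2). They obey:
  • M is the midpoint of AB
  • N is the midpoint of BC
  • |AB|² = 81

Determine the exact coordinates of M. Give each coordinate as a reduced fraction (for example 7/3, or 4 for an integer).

M = (15/2, 6)

1. M_x = 15/2  [2·M = A+B = (12, 6)+(3, 6)]
2. M_y = 6  [2·M = A+B = (12, 6)+(3, 6)]
   so M = (15/2, 6)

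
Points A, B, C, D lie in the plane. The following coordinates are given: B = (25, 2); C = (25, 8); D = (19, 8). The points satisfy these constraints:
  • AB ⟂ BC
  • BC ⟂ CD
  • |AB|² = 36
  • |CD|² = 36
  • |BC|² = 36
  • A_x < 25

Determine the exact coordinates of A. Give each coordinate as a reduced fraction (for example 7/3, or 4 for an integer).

A = (19, 2)

1. A_x = 19  [[AB ⟂ BC ⇒ -6y+12=0] ∩ [|A−(25, 2)|²=36]]
2. A_y = 2  [[AB ⟂ BC ⇒ -6y+12=0] ∩ [|A−(25, 2)|²=36]]
   so A = (19, 2)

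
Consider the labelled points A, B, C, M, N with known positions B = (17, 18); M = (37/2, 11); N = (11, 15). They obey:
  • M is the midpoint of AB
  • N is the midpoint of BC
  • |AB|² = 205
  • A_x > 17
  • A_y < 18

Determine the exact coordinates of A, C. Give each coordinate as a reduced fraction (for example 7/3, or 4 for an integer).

1. A_x = 20  [A = 2·M−B = 2·(37/2, 11)−(17, 18)]
2. A_y = 4  [A = 2·M−B = 2·(37/2, 11)−(17, 18)]
   so A = (20, 4)
3. C_x = 5  [C = 2·N−B = 2·(11, 15)−(17, 18)]
4. C_y = 12  [C = 2·N−B = 2·(11, 15)−(17, 18)]
   so C = (5, 12)

A = (20, 4)
C = (5, 12)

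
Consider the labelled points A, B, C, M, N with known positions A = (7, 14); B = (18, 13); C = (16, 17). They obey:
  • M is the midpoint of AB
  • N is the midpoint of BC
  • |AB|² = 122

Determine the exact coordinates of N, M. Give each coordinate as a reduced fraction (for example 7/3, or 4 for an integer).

1. M_x = 25/2  [2·M = A+B = (7, 14)+(18, 13)]
2. M_y = 27/2  [2·M = A+B = (7, 14)+(18, 13)]
   so M = (25/2, 27/2)
3. N_x = 17  [2·N = B+C = (18, 13)+(16, 17)]
4. N_y = 15  [2·N = B+C = (18, 13)+(16, 17)]
   so N = (17, 15)

N = (17, 15)
M = (25/2, 27/2)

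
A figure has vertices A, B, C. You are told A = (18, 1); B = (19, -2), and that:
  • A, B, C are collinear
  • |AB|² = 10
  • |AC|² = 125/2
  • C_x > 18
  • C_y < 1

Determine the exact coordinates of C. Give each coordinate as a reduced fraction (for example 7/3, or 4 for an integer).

C = (41/2, -13/2)

1. C_x = 41/2  [[A, B, C are collinear ⇒ 3x+1y-55=0] ∩ [|C−(18, 1)|²=125/2]]
2. C_y = -13/2  [[A, B, C are collinear ⇒ 3x+1y-55=0] ∩ [|C−(18, 1)|²=125/2]]
   so C = (41/2, -13/2)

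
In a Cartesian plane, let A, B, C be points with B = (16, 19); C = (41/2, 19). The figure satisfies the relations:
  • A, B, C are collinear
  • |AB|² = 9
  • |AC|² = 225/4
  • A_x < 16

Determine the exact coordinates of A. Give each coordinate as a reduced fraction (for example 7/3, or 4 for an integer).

A = (13, 19)

1. A_x = 13  [[A, B, C are collinear ⇒ 9/2y-171/2=0] ∩ [|A−(16, 19)|²=9]]
2. A_y = 19  [[A, B, C are collinear ⇒ 9/2y-171/2=0] ∩ [|A−(16, 19)|²=9]]
   so A = (13, 19)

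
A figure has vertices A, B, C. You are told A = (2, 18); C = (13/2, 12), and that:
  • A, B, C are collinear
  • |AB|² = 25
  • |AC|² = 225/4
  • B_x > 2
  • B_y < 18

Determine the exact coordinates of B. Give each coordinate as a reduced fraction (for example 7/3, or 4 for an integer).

B = (5, 14)

1. B_x = 5  [[A, B, C are collinear ⇒ -6x-9/2y+93=0] ∩ [|B−(2, 18)|²=25]]
2. B_y = 14  [[A, B, C are collinear ⇒ -6x-9/2y+93=0] ∩ [|B−(2, 18)|²=25]]
   so B = (5, 14)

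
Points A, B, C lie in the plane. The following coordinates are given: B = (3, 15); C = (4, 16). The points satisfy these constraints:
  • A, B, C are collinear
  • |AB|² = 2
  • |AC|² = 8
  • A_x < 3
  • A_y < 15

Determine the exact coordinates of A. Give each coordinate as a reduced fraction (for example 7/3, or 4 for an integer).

A = (2, 14)

1. A_x = 2  [[A, B, C are collinear ⇒ -1x+1y-12=0] ∩ [|A−(3, 15)|²=2]]
2. A_y = 14  [[A, B, C are collinear ⇒ -1x+1y-12=0] ∩ [|A−(3, 15)|²=2]]
   so A = (2, 14)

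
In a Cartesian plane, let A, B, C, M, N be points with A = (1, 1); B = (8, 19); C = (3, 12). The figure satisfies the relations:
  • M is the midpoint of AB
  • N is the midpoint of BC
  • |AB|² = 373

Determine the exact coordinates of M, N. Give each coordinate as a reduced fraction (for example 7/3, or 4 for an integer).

1. M_x = 9/2  [2·M = A+B = (1, 1)+(8, 19)]
2. M_y = 10  [2·M = A+B = (1, 1)+(8, 19)]
   so M = (9/2, 10)
3. N_x = 11/2  [2·N = B+C = (8, 19)+(3, 12)]
4. N_y = 31/2  [2·N = B+C = (8, 19)+(3, 12)]
   so N = (11/2, 31/2)

M = (9/2, 10)
N = (11/2, 31/2)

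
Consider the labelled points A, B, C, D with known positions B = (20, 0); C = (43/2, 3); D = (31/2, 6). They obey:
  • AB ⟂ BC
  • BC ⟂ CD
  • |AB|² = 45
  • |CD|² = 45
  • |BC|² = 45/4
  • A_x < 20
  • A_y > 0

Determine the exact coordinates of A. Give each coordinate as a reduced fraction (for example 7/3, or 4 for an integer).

1. A_x = 14  [[AB ⟂ BC ⇒ -3/2x-3y+30=0] ∩ [|A−(20, 0)|²=45]]
2. A_y = 3  [[AB ⟂ BC ⇒ -3/2x-3y+30=0] ∩ [|A−(20, 0)|²=45]]
   so A = (14, 3)

A = (14, 3)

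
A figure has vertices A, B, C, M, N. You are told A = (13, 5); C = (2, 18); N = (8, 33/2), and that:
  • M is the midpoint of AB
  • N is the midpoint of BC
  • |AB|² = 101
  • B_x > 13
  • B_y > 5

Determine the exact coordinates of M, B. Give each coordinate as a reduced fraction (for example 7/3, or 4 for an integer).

M = (27/2, 10)
B = (14, 15)

1. B_x = 14  [B = 2·N−C = 2·(8, 33/2)−(2, 18)]
2. B_y = 15  [B = 2·N−C = 2·(8, 33/2)−(2, 18)]
   so B = (14, 15)
3. M_x = 27/2  [2·M = A+B = (13, 5)+(14, 15)]
4. M_y = 10  [2·M = A+B = (13, 5)+(14, 15)]
   so M = (27/2, 10)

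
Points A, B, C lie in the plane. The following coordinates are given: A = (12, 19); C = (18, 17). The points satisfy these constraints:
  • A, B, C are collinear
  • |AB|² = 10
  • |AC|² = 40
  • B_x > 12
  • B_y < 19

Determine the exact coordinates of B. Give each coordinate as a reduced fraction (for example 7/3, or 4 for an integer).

B = (15, 18)

1. B_x = 15  [[A, B, C are collinear ⇒ -2x-6y+138=0] ∩ [|B−(12, 19)|²=10]]
2. B_y = 18  [[A, B, C are collinear ⇒ -2x-6y+138=0] ∩ [|B−(12, 19)|²=10]]
   so B = (15, 18)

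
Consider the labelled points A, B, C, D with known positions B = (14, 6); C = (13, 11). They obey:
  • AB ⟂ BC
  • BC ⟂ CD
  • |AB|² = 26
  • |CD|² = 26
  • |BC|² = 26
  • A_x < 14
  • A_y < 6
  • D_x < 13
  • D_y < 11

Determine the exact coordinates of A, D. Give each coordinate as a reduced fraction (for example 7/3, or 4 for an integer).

A = (9, 5)
D = (8, 10)

1. A_x = 9  [[AB ⟂ BC ⇒ 1x-5y+16=0] ∩ [|A−(14, 6)|²=26]]
2. A_y = 5  [[AB ⟂ BC ⇒ 1x-5y+16=0] ∩ [|A−(14, 6)|²=26]]
   so A = (9, 5)
3. D_x = 8  [[BC ⟂ CD ⇒ -1x+5y-42=0] ∩ [|D−(13, 11)|²=26]]
4. D_y = 10  [[BC ⟂ CD ⇒ -1x+5y-42=0] ∩ [|D−(13, 11)|²=26]]
   so D = (8, 10)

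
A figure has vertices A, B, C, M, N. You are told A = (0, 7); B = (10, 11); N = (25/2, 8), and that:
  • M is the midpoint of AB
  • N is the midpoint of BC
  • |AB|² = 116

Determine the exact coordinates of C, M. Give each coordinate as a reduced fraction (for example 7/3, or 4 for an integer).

1. M_x = 5  [2·M = A+B = (0, 7)+(10, 11)]
2. M_y = 9  [2·M = A+B = (0, 7)+(10, 11)]
   so M = (5, 9)
3. C_x = 15  [C = 2·N−B = 2·(25/2, 8)−(10, 11)]
4. C_y = 5  [C = 2·N−B = 2·(25/2, 8)−(10, 11)]
   so C = (15, 5)

C = (15, 5)
M = (5, 9)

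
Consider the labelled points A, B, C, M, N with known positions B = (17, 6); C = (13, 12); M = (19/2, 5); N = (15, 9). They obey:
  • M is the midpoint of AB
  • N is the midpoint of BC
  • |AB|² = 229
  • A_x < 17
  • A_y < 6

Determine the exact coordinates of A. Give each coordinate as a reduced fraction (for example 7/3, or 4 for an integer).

1. A_x = 2  [A = 2·M−B = 2·(19/2, 5)−(17, 6)]
2. A_y = 4  [A = 2·M−B = 2·(19/2, 5)−(17, 6)]
   so A = (2, 4)

A = (2, 4)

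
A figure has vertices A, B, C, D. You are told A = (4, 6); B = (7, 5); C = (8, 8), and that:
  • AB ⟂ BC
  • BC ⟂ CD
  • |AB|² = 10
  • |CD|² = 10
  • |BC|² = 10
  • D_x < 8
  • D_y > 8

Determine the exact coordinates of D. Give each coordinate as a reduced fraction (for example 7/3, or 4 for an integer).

1. D_x = 5  [[BC ⟂ CD ⇒ 1x+3y-32=0] ∩ [|D−(8, 8)|²=10]]
2. D_y = 9  [[BC ⟂ CD ⇒ 1x+3y-32=0] ∩ [|D−(8, 8)|²=10]]
   so D = (5, 9)

D = (5, 9)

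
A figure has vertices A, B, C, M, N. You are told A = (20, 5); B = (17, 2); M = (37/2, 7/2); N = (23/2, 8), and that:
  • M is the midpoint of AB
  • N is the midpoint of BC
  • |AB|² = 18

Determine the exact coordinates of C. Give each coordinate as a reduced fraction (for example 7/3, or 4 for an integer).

1. C_x = 6  [C = 2·N−B = 2·(23/2, 8)−(17, 2)]
2. C_y = 14  [C = 2·N−B = 2·(23/2, 8)−(17, 2)]
   so C = (6, 14)

C = (6, 14)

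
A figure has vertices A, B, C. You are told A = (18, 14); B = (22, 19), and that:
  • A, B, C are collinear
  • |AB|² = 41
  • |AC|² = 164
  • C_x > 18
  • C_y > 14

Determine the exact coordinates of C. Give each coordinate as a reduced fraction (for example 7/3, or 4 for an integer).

1. C_x = 26  [[A, B, C are collinear ⇒ -5x+4y+34=0] ∩ [|C−(18, 14)|²=164]]
2. C_y = 24  [[A, B, C are collinear ⇒ -5x+4y+34=0] ∩ [|C−(18, 14)|²=164]]
   so C = (26, 24)

C = (26, 24)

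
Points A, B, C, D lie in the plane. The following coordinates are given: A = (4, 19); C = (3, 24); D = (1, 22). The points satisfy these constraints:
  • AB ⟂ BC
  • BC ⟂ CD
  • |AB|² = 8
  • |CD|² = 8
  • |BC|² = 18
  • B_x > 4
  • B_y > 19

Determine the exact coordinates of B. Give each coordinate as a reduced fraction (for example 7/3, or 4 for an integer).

1. B_x = 6  [[BC ⟂ CD ⇒ 2x+2y-54=0] ∩ [|B−(4, 19)|²=8]]
2. B_y = 21  [[BC ⟂ CD ⇒ 2x+2y-54=0] ∩ [|B−(4, 19)|²=8]]
   so B = (6, 21)

B = (6, 21)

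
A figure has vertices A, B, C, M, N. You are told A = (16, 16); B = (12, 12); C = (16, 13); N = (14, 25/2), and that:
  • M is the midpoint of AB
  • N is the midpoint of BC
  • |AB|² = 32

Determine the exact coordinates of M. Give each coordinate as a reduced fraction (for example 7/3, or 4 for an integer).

M = (14, 14)

1. M_x = 14  [2·M = A+B = (16, 16)+(12, 12)]
2. M_y = 14  [2·M = A+B = (16, 16)+(12, 12)]
   so M = (14, 14)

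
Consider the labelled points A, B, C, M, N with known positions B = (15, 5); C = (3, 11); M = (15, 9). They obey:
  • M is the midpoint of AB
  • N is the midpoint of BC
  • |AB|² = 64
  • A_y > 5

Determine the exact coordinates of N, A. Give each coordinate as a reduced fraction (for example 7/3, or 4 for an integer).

1. A_x = 15  [A = 2·M−B = 2·(15, 9)−(15, 5)]
2. A_y = 13  [A = 2·M−B = 2·(15, 9)−(15, 5)]
   so A = (15, 13)
3. N_x = 9  [2·N = B+C = (15, 5)+(3, 11)]
4. N_y = 8  [2·N = B+C = (15, 5)+(3, 11)]
   so N = (9, 8)

N = (9, 8)
A = (15, 13)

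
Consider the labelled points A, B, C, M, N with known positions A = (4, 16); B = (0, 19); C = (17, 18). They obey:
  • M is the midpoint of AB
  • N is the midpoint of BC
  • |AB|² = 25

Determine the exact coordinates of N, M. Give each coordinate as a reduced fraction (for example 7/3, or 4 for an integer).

N = (17/2, 37/2)
M = (2, 35/2)

1. M_x = 2  [2·M = A+B = (4, 16)+(0, 19)]
2. M_y = 35/2  [2·M = A+B = (4, 16)+(0, 19)]
   so M = (2, 35/2)
3. N_x = 17/2  [2·N = B+C = (0, 19)+(17, 18)]
4. N_y = 37/2  [2·N = B+C = (0, 19)+(17, 18)]
   so N = (17/2, 37/2)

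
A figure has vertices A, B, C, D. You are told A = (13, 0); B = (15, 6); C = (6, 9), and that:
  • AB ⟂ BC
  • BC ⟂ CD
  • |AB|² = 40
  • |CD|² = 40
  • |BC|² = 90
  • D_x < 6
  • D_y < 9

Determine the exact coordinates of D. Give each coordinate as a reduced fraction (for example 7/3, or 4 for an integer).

1. D_x = 4  [[BC ⟂ CD ⇒ -9x+3y+27=0] ∩ [|D−(6, 9)|²=40]]
2. D_y = 3  [[BC ⟂ CD ⇒ -9x+3y+27=0] ∩ [|D−(6, 9)|²=40]]
   so D = (4, 3)

D = (4, 3)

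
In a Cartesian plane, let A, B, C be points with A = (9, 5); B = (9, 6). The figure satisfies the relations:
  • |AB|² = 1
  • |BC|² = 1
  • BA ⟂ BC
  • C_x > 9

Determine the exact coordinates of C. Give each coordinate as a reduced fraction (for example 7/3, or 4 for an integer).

C = (10, 6)

1. C_x = 10  [[BA ⟂ BC ⇒ -1y+6=0] ∩ [|C−(9, 6)|²=1]]
2. C_y = 6  [[BA ⟂ BC ⇒ -1y+6=0] ∩ [|C−(9, 6)|²=1]]
   so C = (10, 6)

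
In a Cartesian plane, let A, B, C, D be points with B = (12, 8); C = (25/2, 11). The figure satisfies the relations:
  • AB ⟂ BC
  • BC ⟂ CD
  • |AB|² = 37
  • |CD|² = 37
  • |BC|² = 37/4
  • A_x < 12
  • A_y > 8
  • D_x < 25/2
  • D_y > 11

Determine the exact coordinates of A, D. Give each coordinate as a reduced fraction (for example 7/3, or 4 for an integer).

A = (6, 9)
D = (13/2, 12)

1. A_x = 6  [[AB ⟂ BC ⇒ -1/2x-3y+30=0] ∩ [|A−(12, 8)|²=37]]
2. A_y = 9  [[AB ⟂ BC ⇒ -1/2x-3y+30=0] ∩ [|A−(12, 8)|²=37]]
   so A = (6, 9)
3. D_x = 13/2  [[BC ⟂ CD ⇒ 1/2x+3y-157/4=0] ∩ [|D−(25/2, 11)|²=37]]
4. D_y = 12  [[BC ⟂ CD ⇒ 1/2x+3y-157/4=0] ∩ [|D−(25/2, 11)|²=37]]
   so D = (13/2, 12)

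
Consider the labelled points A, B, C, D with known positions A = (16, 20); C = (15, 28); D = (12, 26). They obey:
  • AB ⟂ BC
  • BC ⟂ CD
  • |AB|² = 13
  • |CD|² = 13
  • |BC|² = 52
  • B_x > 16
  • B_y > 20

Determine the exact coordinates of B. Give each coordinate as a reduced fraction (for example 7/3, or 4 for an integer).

B = (19, 22)

1. B_x = 19  [[BC ⟂ CD ⇒ 3x+2y-101=0] ∩ [|B−(16, 20)|²=13]]
2. B_y = 22  [[BC ⟂ CD ⇒ 3x+2y-101=0] ∩ [|B−(16, 20)|²=13]]
   so B = (19, 22)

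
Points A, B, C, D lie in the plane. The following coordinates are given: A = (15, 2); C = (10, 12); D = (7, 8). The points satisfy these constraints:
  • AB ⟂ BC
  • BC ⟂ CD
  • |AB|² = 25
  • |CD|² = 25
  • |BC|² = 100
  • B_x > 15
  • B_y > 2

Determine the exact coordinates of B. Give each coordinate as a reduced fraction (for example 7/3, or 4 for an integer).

1. B_x = 18  [[BC ⟂ CD ⇒ 3x+4y-78=0] ∩ [|B−(15, 2)|²=25]]
2. B_y = 6  [[BC ⟂ CD ⇒ 3x+4y-78=0] ∩ [|B−(15, 2)|²=25]]
   so B = (18, 6)

B = (18, 6)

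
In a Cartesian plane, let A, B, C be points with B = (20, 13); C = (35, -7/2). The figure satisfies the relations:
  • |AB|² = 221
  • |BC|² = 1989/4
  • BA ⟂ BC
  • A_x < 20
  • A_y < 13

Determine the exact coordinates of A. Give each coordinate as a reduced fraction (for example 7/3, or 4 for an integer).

A = (9, 3)

1. A_x = 9  [[BA ⟂ BC ⇒ 15x-33/2y-171/2=0] ∩ [|A−(20, 13)|²=221]]
2. A_y = 3  [[BA ⟂ BC ⇒ 15x-33/2y-171/2=0] ∩ [|A−(20, 13)|²=221]]
   so A = (9, 3)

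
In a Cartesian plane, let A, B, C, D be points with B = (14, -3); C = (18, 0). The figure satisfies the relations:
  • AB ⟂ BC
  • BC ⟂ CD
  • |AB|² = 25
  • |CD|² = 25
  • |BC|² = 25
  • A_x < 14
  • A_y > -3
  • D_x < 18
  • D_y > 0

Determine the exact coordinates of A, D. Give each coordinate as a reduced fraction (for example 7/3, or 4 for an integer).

1. A_x = 11  [[AB ⟂ BC ⇒ -4x-3y+47=0] ∩ [|A−(14, -3)|²=25]]
2. A_y = 1  [[AB ⟂ BC ⇒ -4x-3y+47=0] ∩ [|A−(14, -3)|²=25]]
   so A = (11, 1)
3. D_x = 15  [[BC ⟂ CD ⇒ 4x+3y-72=0] ∩ [|D−(18, 0)|²=25]]
4. D_y = 4  [[BC ⟂ CD ⇒ 4x+3y-72=0] ∩ [|D−(18, 0)|²=25]]
   so D = (15, 4)

A = (11, 1)
D = (15, 4)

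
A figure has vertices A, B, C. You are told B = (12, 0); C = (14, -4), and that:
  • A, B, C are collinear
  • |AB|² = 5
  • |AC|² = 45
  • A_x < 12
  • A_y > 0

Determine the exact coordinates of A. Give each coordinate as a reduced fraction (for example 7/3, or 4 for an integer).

1. A_x = 11  [[A, B, C are collinear ⇒ 4x+2y-48=0] ∩ [|A−(12, 0)|²=5]]
2. A_y = 2  [[A, B, C are collinear ⇒ 4x+2y-48=0] ∩ [|A−(12, 0)|²=5]]
   so A = (11, 2)

A = (11, 2)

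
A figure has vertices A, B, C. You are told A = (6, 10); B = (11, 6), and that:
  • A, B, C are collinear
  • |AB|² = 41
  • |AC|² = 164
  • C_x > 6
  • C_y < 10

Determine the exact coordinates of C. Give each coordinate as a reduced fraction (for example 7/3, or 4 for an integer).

C = (16, 2)

1. C_x = 16  [[A, B, C are collinear ⇒ 4x+5y-74=0] ∩ [|C−(6, 10)|²=164]]
2. C_y = 2  [[A, B, C are collinear ⇒ 4x+5y-74=0] ∩ [|C−(6, 10)|²=164]]
   so C = (16, 2)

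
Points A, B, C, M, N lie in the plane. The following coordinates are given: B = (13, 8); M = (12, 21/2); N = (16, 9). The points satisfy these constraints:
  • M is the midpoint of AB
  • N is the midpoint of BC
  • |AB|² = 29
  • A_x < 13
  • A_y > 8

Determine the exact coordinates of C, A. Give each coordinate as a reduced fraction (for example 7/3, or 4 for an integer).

1. A_x = 11  [A = 2·M−B = 2·(12, 21/2)−(13, 8)]
2. A_y = 13  [A = 2·M−B = 2·(12, 21/2)−(13, 8)]
   so A = (11, 13)
3. C_x = 19  [C = 2·N−B = 2·(16, 9)−(13, 8)]
4. C_y = 10  [C = 2·N−B = 2·(16, 9)−(13, 8)]
   so C = (19, 10)

C = (19, 10)
A = (11, 13)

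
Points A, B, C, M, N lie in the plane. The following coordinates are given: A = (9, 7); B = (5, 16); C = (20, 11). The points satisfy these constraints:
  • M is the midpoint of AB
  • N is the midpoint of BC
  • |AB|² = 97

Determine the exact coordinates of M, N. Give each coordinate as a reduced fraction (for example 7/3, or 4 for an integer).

M = (7, 23/2)
N = (25/2, 27/2)

1. M_x = 7  [2·M = A+B = (9, 7)+(5, 16)]
2. M_y = 23/2  [2·M = A+B = (9, 7)+(5, 16)]
   so M = (7, 23/2)
3. N_x = 25/2  [2·N = B+C = (5, 16)+(20, 11)]
4. N_y = 27/2  [2·N = B+C = (5, 16)+(20, 11)]
   so N = (25/2, 27/2)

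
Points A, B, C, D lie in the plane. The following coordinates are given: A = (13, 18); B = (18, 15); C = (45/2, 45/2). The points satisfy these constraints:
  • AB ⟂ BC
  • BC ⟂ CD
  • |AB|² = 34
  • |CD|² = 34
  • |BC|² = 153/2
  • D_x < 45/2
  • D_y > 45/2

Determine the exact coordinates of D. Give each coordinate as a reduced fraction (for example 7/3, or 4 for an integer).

1. D_x = 35/2  [[BC ⟂ CD ⇒ 9/2x+15/2y-270=0] ∩ [|D−(45/2, 45/2)|²=34]]
2. D_y = 51/2  [[BC ⟂ CD ⇒ 9/2x+15/2y-270=0] ∩ [|D−(45/2, 45/2)|²=34]]
   so D = (35/2, 51/2)

D = (35/2, 51/2)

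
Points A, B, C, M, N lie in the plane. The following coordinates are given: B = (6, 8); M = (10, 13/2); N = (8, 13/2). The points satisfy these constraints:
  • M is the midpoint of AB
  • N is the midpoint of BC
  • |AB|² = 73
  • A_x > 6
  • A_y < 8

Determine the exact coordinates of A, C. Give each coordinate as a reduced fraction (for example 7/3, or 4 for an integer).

1. A_x = 14  [A = 2·M−B = 2·(10, 13/2)−(6, 8)]
2. A_y = 5  [A = 2·M−B = 2·(10, 13/2)−(6, 8)]
   so A = (14, 5)
3. C_x = 10  [C = 2·N−B = 2·(8, 13/2)−(6, 8)]
4. C_y = 5  [C = 2·N−B = 2·(8, 13/2)−(6, 8)]
   so C = (10, 5)

A = (14, 5)
C = (10, 5)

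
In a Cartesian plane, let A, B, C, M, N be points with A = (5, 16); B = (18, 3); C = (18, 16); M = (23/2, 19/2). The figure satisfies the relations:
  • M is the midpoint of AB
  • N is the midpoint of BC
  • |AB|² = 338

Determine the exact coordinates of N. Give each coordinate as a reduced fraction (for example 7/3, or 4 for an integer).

1. N_x = 18  [2·N = B+C = (18, 3)+(18, 16)]
2. N_y = 19/2  [2·N = B+C = (18, 3)+(18, 16)]
   so N = (18, 19/2)

N = (18, 19/2)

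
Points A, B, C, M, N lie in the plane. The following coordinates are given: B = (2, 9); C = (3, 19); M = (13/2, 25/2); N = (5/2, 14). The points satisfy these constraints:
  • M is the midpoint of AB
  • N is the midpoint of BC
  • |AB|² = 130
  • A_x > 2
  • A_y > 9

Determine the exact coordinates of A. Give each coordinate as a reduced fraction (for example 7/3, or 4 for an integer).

A = (11, 16)

1. A_x = 11  [A = 2·M−B = 2·(13/2, 25/2)−(2, 9)]
2. A_y = 16  [A = 2·M−B = 2·(13/2, 25/2)−(2, 9)]
   so A = (11, 16)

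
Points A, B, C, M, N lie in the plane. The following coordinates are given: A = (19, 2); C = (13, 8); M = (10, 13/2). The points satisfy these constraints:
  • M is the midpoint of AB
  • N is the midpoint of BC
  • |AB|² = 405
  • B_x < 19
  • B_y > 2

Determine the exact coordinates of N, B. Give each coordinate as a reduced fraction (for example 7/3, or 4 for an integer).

1. B_x = 1  [B = 2·M−A = 2·(10, 13/2)−(19, 2)]
2. B_y = 11  [B = 2·M−A = 2·(10, 13/2)−(19, 2)]
   so B = (1, 11)
3. N_x = 7  [2·N = B+C = (1, 11)+(13, 8)]
4. N_y = 19/2  [2·N = B+C = (1, 11)+(13, 8)]
   so N = (7, 19/2)

N = (7, 19/2)
B = (1, 11)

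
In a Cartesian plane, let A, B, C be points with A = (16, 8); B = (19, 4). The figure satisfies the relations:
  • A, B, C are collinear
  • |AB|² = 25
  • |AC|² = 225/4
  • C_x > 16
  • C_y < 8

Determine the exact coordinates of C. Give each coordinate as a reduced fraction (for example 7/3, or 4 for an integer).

1. C_x = 41/2  [[A, B, C are collinear ⇒ 4x+3y-88=0] ∩ [|C−(16, 8)|²=225/4]]
2. C_y = 2  [[A, B, C are collinear ⇒ 4x+3y-88=0] ∩ [|C−(16, 8)|²=225/4]]
   so C = (41/2, 2)

C = (41/2, 2)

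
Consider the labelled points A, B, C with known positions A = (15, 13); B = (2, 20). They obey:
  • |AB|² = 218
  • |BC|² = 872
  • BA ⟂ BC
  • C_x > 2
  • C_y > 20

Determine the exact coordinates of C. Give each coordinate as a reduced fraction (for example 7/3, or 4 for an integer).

C = (16, 46)

1. C_x = 16  [[BA ⟂ BC ⇒ 13x-7y+114=0] ∩ [|C−(2, 20)|²=872]]
2. C_y = 46  [[BA ⟂ BC ⇒ 13x-7y+114=0] ∩ [|C−(2, 20)|²=872]]
   so C = (16, 46)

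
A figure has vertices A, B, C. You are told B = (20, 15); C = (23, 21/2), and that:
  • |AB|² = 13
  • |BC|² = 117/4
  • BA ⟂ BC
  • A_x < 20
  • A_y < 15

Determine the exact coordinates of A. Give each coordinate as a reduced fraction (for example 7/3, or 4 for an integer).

1. A_x = 17  [[BA ⟂ BC ⇒ 3x-9/2y+15/2=0] ∩ [|A−(20, 15)|²=13]]
2. A_y = 13  [[BA ⟂ BC ⇒ 3x-9/2y+15/2=0] ∩ [|A−(20, 15)|²=13]]
   so A = (17, 13)

A = (17, 13)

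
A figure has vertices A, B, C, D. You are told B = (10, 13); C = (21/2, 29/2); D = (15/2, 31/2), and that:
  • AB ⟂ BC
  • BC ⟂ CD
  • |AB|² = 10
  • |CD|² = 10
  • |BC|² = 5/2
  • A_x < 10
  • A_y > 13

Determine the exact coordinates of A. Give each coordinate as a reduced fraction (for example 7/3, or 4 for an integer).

1. A_x = 7  [[AB ⟂ BC ⇒ -1/2x-3/2y+49/2=0] ∩ [|A−(10, 13)|²=10]]
2. A_y = 14  [[AB ⟂ BC ⇒ -1/2x-3/2y+49/2=0] ∩ [|A−(10, 13)|²=10]]
   so A = (7, 14)

A = (7, 14)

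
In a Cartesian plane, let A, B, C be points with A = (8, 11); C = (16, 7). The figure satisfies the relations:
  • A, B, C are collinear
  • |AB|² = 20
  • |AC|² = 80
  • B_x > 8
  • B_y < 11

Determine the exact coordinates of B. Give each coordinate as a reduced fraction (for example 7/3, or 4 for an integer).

B = (12, 9)

1. B_x = 12  [[A, B, C are collinear ⇒ -4x-8y+120=0] ∩ [|B−(8, 11)|²=20]]
2. B_y = 9  [[A, B, C are collinear ⇒ -4x-8y+120=0] ∩ [|B−(8, 11)|²=20]]
   so B = (12, 9)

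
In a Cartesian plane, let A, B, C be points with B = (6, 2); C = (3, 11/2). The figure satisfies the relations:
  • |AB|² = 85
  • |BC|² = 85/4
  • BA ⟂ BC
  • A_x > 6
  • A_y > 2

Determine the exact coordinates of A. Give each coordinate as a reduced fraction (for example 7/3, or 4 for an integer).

1. A_x = 13  [[BA ⟂ BC ⇒ -3x+7/2y+11=0] ∩ [|A−(6, 2)|²=85]]
2. A_y = 8  [[BA ⟂ BC ⇒ -3x+7/2y+11=0] ∩ [|A−(6, 2)|²=85]]
   so A = (13, 8)

A = (13, 8)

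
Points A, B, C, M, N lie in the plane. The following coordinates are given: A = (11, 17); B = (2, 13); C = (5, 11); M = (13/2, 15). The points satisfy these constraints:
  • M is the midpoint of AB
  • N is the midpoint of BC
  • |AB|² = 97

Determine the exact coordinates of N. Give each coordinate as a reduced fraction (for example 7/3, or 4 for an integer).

N = (7/2, 12)

1. N_x = 7/2  [2·N = B+C = (2, 13)+(5, 11)]
2. N_y = 12  [2·N = B+C = (2, 13)+(5, 11)]
   so N = (7/2, 12)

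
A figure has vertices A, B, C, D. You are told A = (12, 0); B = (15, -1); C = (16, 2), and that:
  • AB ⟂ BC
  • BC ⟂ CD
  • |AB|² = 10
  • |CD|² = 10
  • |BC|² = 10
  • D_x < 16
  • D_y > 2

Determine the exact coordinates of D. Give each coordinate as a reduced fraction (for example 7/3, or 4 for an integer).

D = (13, 3)

1. D_x = 13  [[BC ⟂ CD ⇒ 1x+3y-22=0] ∩ [|D−(16, 2)|²=10]]
2. D_y = 3  [[BC ⟂ CD ⇒ 1x+3y-22=0] ∩ [|D−(16, 2)|²=10]]
   so D = (13, 3)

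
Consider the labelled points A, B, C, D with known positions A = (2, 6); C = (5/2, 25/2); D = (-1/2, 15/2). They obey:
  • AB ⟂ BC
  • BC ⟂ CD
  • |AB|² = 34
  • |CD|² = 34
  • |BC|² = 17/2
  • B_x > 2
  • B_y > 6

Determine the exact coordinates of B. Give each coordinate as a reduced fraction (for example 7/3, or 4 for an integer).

1. B_x = 5  [[BC ⟂ CD ⇒ 3x+5y-70=0] ∩ [|B−(2, 6)|²=34]]
2. B_y = 11  [[BC ⟂ CD ⇒ 3x+5y-70=0] ∩ [|B−(2, 6)|²=34]]
   so B = (5, 11)

B = (5, 11)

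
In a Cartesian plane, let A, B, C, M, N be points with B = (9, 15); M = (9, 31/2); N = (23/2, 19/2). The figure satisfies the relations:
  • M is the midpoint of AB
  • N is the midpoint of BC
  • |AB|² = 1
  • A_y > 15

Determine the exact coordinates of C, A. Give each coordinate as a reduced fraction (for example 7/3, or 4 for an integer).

1. A_x = 9  [A = 2·M−B = 2·(9, 31/2)−(9, 15)]
2. A_y = 16  [A = 2·M−B = 2·(9, 31/2)−(9, 15)]
   so A = (9, 16)
3. C_x = 14  [C = 2·N−B = 2·(23/2, 19/2)−(9, 15)]
4. C_y = 4  [C = 2·N−B = 2·(23/2, 19/2)−(9, 15)]
   so C = (14, 4)

C = (14, 4)
A = (9, 16)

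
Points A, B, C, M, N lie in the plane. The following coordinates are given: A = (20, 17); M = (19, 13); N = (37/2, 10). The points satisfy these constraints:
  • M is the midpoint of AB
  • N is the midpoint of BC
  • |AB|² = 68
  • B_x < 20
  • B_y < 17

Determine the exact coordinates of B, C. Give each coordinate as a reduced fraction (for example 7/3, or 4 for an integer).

1. B_x = 18  [B = 2·M−A = 2·(19, 13)−(20, 17)]
2. B_y = 9  [B = 2·M−A = 2·(19, 13)−(20, 17)]
   so B = (18, 9)
3. C_x = 19  [C = 2·N−B = 2·(37/2, 10)−(18, 9)]
4. C_y = 11  [C = 2·N−B = 2·(37/2, 10)−(18, 9)]
   so C = (19, 11)

B = (18, 9)
C = (19, 11)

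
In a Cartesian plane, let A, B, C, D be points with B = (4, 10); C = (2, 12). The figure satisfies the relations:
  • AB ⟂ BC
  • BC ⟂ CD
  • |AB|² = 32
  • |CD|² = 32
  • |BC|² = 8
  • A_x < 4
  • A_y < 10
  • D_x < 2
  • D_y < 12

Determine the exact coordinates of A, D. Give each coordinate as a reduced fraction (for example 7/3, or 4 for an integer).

1. A_x = 0  [[AB ⟂ BC ⇒ 2x-2y+12=0] ∩ [|A−(4, 10)|²=32]]
2. A_y = 6  [[AB ⟂ BC ⇒ 2x-2y+12=0] ∩ [|A−(4, 10)|²=32]]
   so A = (0, 6)
3. D_x = -2  [[BC ⟂ CD ⇒ -2x+2y-20=0] ∩ [|D−(2, 12)|²=32]]
4. D_y = 8  [[BC ⟂ CD ⇒ -2x+2y-20=0] ∩ [|D−(2, 12)|²=32]]
   so D = (-2, 8)

A = (0, 6)
D = (-2, 8)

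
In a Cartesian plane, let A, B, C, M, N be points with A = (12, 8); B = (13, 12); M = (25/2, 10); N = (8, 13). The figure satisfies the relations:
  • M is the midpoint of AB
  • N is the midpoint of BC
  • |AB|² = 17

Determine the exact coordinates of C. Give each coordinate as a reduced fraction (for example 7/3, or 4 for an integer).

C = (3, 14)

1. C_x = 3  [C = 2·N−B = 2·(8, 13)−(13, 12)]
2. C_y = 14  [C = 2·N−B = 2·(8, 13)−(13, 12)]
   so C = (3, 14)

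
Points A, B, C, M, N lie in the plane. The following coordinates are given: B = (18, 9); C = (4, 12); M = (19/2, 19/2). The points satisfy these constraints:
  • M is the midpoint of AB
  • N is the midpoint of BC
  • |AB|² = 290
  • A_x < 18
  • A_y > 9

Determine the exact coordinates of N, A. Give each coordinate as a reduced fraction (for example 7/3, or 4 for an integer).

1. A_x = 1  [A = 2·M−B = 2·(19/2, 19/2)−(18, 9)]
2. A_y = 10  [A = 2·M−B = 2·(19/2, 19/2)−(18, 9)]
   so A = (1, 10)
3. N_x = 11  [2·N = B+C = (18, 9)+(4, 12)]
4. N_y = 21/2  [2·N = B+C = (18, 9)+(4, 12)]
   so N = (11, 21/2)

N = (11, 21/2)
A = (1, 10)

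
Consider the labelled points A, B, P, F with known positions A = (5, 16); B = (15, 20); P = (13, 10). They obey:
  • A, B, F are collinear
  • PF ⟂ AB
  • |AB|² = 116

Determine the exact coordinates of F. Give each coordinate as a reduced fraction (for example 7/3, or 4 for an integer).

1. F_x = 285/29  [[A, B, F are collinear ⇒ -4x+10y-140=0] ∩ [PF ⟂ AB ⇒ 10x+4y-170=0]]
2. F_y = 520/29  [[A, B, F are collinear ⇒ -4x+10y-140=0] ∩ [PF ⟂ AB ⇒ 10x+4y-170=0]]
   so F = (285/29, 520/29)

F = (285/29, 520/29)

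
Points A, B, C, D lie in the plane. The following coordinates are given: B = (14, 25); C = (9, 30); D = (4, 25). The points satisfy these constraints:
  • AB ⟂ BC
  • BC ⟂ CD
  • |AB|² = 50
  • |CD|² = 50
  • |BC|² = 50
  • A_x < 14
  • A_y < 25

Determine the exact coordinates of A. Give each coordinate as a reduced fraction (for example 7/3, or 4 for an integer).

1. A_x = 9  [[AB ⟂ BC ⇒ 5x-5y+55=0] ∩ [|A−(14, 25)|²=50]]
2. A_y = 20  [[AB ⟂ BC ⇒ 5x-5y+55=0] ∩ [|A−(14, 25)|²=50]]
   so A = (9, 20)

A = (9, 20)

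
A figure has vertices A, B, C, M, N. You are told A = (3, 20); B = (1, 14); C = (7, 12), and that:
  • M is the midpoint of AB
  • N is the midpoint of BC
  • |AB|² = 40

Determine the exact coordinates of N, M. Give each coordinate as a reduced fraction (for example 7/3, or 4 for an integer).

1. M_x = 2  [2·M = A+B = (3, 20)+(1, 14)]
2. M_y = 17  [2·M = A+B = (3, 20)+(1, 14)]
   so M = (2, 17)
3. N_x = 4  [2·N = B+C = (1, 14)+(7, 12)]
4. N_y = 13  [2·N = B+C = (1, 14)+(7, 12)]
   so N = (4, 13)

N = (4, 13)
M = (2, 17)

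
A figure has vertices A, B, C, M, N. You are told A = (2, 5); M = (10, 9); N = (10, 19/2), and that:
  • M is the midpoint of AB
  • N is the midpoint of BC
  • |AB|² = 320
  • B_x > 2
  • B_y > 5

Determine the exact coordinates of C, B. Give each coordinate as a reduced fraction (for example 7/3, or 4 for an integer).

C = (2, 6)
B = (18, 13)

1. B_x = 18  [B = 2·M−A = 2·(10, 9)−(2, 5)]
2. B_y = 13  [B = 2·M−A = 2·(10, 9)−(2, 5)]
   so B = (18, 13)
3. C_x = 2  [C = 2·N−B = 2·(10, 19/2)−(18, 13)]
4. C_y = 6  [C = 2·N−B = 2·(10, 19/2)−(18, 13)]
   so C = (2, 6)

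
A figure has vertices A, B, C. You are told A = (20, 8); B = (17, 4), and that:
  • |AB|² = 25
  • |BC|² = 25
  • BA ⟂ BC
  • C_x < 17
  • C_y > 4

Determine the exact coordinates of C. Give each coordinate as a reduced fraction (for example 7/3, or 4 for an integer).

1. C_x = 13  [[BA ⟂ BC ⇒ 3x+4y-67=0] ∩ [|C−(17, 4)|²=25]]
2. C_y = 7  [[BA ⟂ BC ⇒ 3x+4y-67=0] ∩ [|C−(17, 4)|²=25]]
   so C = (13, 7)

C = (13, 7)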